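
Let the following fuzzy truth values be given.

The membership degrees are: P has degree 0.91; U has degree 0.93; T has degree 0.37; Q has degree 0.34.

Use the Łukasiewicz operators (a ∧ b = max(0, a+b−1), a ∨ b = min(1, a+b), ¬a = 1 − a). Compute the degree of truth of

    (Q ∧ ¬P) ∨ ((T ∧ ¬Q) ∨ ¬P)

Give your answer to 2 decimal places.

¬P = 1 − 0.91 = 0.09
Q ∧ ¬P = max(0, a+b−1) on (0.34, 0.09) = 0.00
¬Q = 1 − 0.34 = 0.66
T ∧ ¬Q = max(0, a+b−1) on (0.37, 0.66) = 0.03
¬P = 1 − 0.91 = 0.09
(T ∧ ¬Q) ∨ ¬P = min(1, a+b) on (0.03, 0.09) = 0.12
(Q ∧ ¬P) ∨ ((T ∧ ¬Q) ∨ ¬P) = min(1, a+b) on (0.00, 0.12) = 0.12

0.12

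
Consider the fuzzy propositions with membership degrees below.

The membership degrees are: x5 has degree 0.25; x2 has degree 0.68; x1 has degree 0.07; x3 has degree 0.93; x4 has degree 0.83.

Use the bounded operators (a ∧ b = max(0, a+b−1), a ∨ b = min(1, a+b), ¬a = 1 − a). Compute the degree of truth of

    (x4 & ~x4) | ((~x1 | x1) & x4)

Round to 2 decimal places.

0.83

~x4 = 1 − 0.83 = 0.17
x4 & ~x4 = max(0, a+b−1) on (0.83, 0.17) = 0.00
~x1 = 1 − 0.07 = 0.93
~x1 | x1 = min(1, a+b) on (0.93, 0.07) = 1.00
(~x1 | x1) & x4 = max(0, a+b−1) on (1.00, 0.83) = 0.83
(x4 & ~x4) | ((~x1 | x1) & x4) = min(1, a+b) on (0.00, 0.83) = 0.83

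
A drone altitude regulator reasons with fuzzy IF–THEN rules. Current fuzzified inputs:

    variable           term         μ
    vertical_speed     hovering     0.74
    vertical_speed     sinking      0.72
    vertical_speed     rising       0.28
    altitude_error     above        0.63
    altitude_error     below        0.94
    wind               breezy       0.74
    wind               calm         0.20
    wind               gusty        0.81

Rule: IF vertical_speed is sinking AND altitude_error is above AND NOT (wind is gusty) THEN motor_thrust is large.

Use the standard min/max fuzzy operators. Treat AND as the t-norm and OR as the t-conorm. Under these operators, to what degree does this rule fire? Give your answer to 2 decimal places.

0.19

firing strength: sinking=0.72, above=0.63, ¬gusty=1−0.81=0.19; AND[min(a, b)] → w = 0.19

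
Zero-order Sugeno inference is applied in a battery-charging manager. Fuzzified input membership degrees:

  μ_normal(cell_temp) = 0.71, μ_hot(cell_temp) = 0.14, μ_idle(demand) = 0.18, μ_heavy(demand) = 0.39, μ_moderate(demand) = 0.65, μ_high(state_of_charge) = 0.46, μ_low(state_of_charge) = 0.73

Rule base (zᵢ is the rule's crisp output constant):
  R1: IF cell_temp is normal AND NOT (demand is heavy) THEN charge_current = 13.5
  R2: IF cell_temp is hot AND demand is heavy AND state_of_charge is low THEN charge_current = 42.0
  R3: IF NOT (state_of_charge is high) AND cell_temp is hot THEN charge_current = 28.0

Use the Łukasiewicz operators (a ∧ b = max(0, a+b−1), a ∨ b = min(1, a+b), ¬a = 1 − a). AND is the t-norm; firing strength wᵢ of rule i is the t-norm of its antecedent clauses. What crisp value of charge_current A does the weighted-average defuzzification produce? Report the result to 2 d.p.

13.50

R1 (z=13.5): normal=0.71, ¬heavy=1−0.39=0.61; AND[max(0, a+b−1)] → w = 0.32
R2 (z=42.0): hot=0.14, heavy=0.39, low=0.73; AND[max(0, a+b−1)] → w = 0.00
R3 (z=28.0): ¬high=1−0.46=0.54, hot=0.14; AND[max(0, a+b−1)] → w = 0.00
Weighted average = (0.32·13.5 + 0.00·42.0 + 0.00·28.0) / (0.32 + 0.00 + 0.00)
  = 4.3200 / 0.3200 = 13.50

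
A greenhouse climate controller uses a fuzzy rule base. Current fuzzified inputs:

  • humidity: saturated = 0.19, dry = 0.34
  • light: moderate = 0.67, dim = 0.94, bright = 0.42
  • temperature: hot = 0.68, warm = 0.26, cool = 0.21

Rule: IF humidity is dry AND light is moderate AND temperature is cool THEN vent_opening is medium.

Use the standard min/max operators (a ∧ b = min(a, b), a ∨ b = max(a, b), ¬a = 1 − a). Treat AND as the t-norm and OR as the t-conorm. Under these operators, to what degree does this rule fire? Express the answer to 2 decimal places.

firing strength: dry=0.34, moderate=0.67, cool=0.21; AND[min(a, b)] → w = 0.21

0.21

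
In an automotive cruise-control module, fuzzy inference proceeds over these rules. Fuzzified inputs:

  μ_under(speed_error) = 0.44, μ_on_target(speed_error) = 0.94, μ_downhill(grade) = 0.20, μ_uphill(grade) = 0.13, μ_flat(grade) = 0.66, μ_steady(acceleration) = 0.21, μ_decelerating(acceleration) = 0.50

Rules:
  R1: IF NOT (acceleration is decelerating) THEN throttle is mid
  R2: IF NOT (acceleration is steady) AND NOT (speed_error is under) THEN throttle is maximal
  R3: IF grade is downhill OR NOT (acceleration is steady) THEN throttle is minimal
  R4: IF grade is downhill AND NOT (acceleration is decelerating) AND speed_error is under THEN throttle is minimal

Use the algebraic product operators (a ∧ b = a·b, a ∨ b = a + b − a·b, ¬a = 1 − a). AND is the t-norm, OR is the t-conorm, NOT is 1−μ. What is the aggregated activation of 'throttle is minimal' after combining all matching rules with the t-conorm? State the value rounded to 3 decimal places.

R1: ¬decelerating=1−0.50=0.50 → w = 0.5000
R2: ¬steady=1−0.21=0.79, ¬under=1−0.44=0.56; AND[a·b] → w = 0.4424
R3: downhill=0.20, ¬steady=1−0.21=0.79; OR[a + b − a·b] → w = 0.8320
R4: downhill=0.20, ¬decelerating=1−0.50=0.50, under=0.44; AND[a·b] → w = 0.0440
Rules with consequent 'minimal': {R3, R4} → strengths 0.8320, 0.0440
Aggregate via t-conorm [a + b − a·b]: 0.8394

0.839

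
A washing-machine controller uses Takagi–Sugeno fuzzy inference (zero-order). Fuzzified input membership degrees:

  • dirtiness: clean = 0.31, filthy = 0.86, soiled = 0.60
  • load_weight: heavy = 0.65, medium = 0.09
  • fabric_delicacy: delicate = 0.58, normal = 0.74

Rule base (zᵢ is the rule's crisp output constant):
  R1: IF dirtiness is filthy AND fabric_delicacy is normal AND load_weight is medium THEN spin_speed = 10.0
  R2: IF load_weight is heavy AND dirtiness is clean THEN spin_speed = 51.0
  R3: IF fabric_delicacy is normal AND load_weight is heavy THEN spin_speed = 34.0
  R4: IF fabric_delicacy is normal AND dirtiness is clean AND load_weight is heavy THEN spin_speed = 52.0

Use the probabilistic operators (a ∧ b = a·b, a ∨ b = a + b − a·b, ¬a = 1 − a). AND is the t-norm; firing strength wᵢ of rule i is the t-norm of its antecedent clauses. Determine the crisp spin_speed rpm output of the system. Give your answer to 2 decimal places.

R1 (z=10.0): filthy=0.86, normal=0.74, medium=0.09; AND[a·b] → w = 0.0573
R2 (z=51.0): heavy=0.65, clean=0.31; AND[a·b] → w = 0.2015
R3 (z=34.0): normal=0.74, heavy=0.65; AND[a·b] → w = 0.4810
R4 (z=52.0): normal=0.74, clean=0.31, heavy=0.65; AND[a·b] → w = 0.1491
Weighted average = (0.0573·10.0 + 0.2015·51.0 + 0.4810·34.0 + 0.1491·52.0) / (0.0573 + 0.2015 + 0.4810 + 0.1491)
  = 34.9570 / 0.8889 = 39.33

39.33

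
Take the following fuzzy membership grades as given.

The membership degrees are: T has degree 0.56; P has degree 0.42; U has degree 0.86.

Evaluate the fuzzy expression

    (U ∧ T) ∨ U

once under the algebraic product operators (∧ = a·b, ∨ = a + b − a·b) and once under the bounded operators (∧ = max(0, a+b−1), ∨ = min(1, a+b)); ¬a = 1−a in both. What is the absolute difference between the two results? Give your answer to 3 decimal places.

Under algebraic product:
  U ∧ T = a·b on (0.8600, 0.5600) = 0.4816
  (U ∧ T) ∨ U = a + b − a·b on (0.4816, 0.8600) = 0.9274
  → value = 0.9274
Under bounded:
  U ∧ T = max(0, a+b−1) on (0.86, 0.56) = 0.42
  (U ∧ T) ∨ U = min(1, a+b) on (0.42, 0.86) = 1.00
  → value = 1.0000
|0.9274 − 1.0000| = 0.073

0.073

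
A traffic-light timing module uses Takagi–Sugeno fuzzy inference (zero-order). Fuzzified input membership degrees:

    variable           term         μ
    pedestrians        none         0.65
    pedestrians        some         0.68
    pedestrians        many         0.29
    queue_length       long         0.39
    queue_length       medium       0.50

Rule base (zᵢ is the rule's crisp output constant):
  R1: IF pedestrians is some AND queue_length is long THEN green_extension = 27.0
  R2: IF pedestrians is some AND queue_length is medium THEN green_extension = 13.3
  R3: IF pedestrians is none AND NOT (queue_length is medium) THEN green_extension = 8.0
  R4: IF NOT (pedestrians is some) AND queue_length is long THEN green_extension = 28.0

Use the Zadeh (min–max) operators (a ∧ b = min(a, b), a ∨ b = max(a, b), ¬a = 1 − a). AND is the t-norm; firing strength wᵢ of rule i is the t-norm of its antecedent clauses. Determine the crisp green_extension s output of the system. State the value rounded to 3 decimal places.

17.626

R1 (z=27.0): some=0.68, long=0.39; AND[min(a, b)] → w = 0.39
R2 (z=13.3): some=0.68, medium=0.50; AND[min(a, b)] → w = 0.50
R3 (z=8.0): none=0.65, ¬medium=1−0.50=0.50; AND[min(a, b)] → w = 0.50
R4 (z=28.0): ¬some=1−0.68=0.32, long=0.39; AND[min(a, b)] → w = 0.32
Weighted average = (0.39·27.0 + 0.50·13.3 + 0.50·8.0 + 0.32·28.0) / (0.39 + 0.50 + 0.50 + 0.32)
  = 30.1400 / 1.7100 = 17.626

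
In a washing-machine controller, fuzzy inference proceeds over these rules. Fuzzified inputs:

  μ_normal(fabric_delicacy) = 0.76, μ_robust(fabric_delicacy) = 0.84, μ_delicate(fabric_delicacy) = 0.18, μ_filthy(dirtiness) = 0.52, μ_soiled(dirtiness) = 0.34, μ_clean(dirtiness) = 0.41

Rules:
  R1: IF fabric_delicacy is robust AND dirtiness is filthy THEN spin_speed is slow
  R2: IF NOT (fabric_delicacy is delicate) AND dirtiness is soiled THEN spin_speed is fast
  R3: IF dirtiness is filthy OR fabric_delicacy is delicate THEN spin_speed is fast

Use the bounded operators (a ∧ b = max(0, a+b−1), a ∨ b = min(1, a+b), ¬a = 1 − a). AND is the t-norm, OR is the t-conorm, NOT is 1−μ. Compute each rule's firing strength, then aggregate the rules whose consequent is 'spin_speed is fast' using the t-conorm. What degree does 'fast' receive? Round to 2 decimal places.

R1: robust=0.84, filthy=0.52; AND[max(0, a+b−1)] → w = 0.36
R2: ¬delicate=1−0.18=0.82, soiled=0.34; AND[max(0, a+b−1)] → w = 0.16
R3: filthy=0.52, delicate=0.18; OR[min(1, a+b)] → w = 0.70
Rules with consequent 'fast': {R2, R3} → strengths 0.16, 0.70
Aggregate via t-conorm [min(1, a+b)]: 0.86

0.86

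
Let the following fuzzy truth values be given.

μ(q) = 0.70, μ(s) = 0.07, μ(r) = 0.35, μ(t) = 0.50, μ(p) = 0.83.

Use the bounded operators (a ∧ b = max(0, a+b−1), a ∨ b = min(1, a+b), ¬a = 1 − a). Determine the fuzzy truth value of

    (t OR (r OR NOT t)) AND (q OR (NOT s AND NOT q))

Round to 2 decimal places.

0.93

NOT t = 1 − 0.50 = 0.50
r OR NOT t = min(1, a+b) on (0.35, 0.50) = 0.85
t OR (r OR NOT t) = min(1, a+b) on (0.50, 0.85) = 1.00
NOT s = 1 − 0.07 = 0.93
NOT q = 1 − 0.70 = 0.30
NOT s AND NOT q = max(0, a+b−1) on (0.93, 0.30) = 0.23
q OR (NOT s AND NOT q) = min(1, a+b) on (0.70, 0.23) = 0.93
(t OR (r OR NOT t)) AND (q OR (NOT s AND NOT q)) = max(0, a+b−1) on (1.00, 0.93) = 0.93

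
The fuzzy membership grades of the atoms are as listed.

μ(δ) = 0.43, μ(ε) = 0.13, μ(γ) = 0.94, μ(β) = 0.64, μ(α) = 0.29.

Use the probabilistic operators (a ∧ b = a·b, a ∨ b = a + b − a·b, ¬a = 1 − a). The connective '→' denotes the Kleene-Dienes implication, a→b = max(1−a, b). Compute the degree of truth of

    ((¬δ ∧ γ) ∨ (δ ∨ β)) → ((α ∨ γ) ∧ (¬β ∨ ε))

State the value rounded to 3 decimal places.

0.424

¬δ = 1 − 0.4300 = 0.5700
¬δ ∧ γ = a·b on (0.5700, 0.9400) = 0.5358
δ ∨ β = a + b − a·b on (0.4300, 0.6400) = 0.7948
(¬δ ∧ γ) ∨ (δ ∨ β) = a + b − a·b on (0.5358, 0.7948) = 0.9047
α ∨ γ = a + b − a·b on (0.2900, 0.9400) = 0.9574
¬β = 1 − 0.6400 = 0.3600
¬β ∨ ε = a + b − a·b on (0.3600, 0.1300) = 0.4432
(α ∨ γ) ∧ (¬β ∨ ε) = a·b on (0.9574, 0.4432) = 0.4243
((¬δ ∧ γ) ∨ (δ ∨ β)) → ((α ∨ γ) ∧ (¬β ∨ ε))  [Kleene-Dienes: max(1−a, b)] with a=0.9047, b=0.4243 → 0.4243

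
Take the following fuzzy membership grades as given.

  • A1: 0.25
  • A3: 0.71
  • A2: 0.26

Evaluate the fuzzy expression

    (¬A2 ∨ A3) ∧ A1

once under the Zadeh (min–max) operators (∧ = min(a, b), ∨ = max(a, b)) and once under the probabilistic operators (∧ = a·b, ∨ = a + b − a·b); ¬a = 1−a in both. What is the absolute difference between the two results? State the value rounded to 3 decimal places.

Under Zadeh (min–max):
  ¬A2 = 1 − 0.26 = 0.74
  ¬A2 ∨ A3 = max(a, b) on (0.74, 0.71) = 0.74
  (¬A2 ∨ A3) ∧ A1 = min(a, b) on (0.74, 0.25) = 0.25
  → value = 0.2500
Under probabilistic:
  ¬A2 = 1 − 0.2600 = 0.7400
  ¬A2 ∨ A3 = a + b − a·b on (0.7400, 0.7100) = 0.9246
  (¬A2 ∨ A3) ∧ A1 = a·b on (0.9246, 0.2500) = 0.2311
  → value = 0.2311
|0.2500 − 0.2311| = 0.019

0.019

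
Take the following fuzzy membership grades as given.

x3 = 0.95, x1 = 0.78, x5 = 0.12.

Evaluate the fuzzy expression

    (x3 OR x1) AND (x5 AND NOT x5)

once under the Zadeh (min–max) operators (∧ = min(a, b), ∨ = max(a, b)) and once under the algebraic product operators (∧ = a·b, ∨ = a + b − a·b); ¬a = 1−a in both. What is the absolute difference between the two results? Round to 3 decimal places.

Under Zadeh (min–max):
  x3 OR x1 = max(a, b) on (0.95, 0.78) = 0.95
  NOT x5 = 1 − 0.12 = 0.88
  x5 AND NOT x5 = min(a, b) on (0.12, 0.88) = 0.12
  (x3 OR x1) AND (x5 AND NOT x5) = min(a, b) on (0.95, 0.12) = 0.12
  → value = 0.1200
Under algebraic product:
  x3 OR x1 = a + b − a·b on (0.9500, 0.7800) = 0.9890
  NOT x5 = 1 − 0.1200 = 0.8800
  x5 AND NOT x5 = a·b on (0.1200, 0.8800) = 0.1056
  (x3 OR x1) AND (x5 AND NOT x5) = a·b on (0.9890, 0.1056) = 0.1044
  → value = 0.1044
|0.1200 − 0.1044| = 0.016

0.016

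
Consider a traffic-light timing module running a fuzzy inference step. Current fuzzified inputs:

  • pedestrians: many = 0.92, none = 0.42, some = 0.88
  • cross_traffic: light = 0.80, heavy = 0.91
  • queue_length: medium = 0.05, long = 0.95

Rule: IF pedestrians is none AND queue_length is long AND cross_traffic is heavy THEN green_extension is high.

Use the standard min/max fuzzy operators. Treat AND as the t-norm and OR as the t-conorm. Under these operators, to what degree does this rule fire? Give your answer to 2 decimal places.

firing strength: none=0.42, long=0.95, heavy=0.91; AND[min(a, b)] → w = 0.42

0.42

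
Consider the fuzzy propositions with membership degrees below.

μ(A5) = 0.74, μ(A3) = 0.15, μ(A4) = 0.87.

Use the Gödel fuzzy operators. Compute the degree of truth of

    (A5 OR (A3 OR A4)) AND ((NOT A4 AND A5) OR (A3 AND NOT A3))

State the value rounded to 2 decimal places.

A3 OR A4 = max(a, b) on (0.15, 0.87) = 0.87
A5 OR (A3 OR A4) = max(a, b) on (0.74, 0.87) = 0.87
NOT A4 = 1 − 0.87 = 0.13
NOT A4 AND A5 = min(a, b) on (0.13, 0.74) = 0.13
NOT A3 = 1 − 0.15 = 0.85
A3 AND NOT A3 = min(a, b) on (0.15, 0.85) = 0.15
(NOT A4 AND A5) OR (A3 AND NOT A3) = max(a, b) on (0.13, 0.15) = 0.15
(A5 OR (A3 OR A4)) AND ((NOT A4 AND A5) OR (A3 AND NOT A3)) = min(a, b) on (0.87, 0.15) = 0.15

0.15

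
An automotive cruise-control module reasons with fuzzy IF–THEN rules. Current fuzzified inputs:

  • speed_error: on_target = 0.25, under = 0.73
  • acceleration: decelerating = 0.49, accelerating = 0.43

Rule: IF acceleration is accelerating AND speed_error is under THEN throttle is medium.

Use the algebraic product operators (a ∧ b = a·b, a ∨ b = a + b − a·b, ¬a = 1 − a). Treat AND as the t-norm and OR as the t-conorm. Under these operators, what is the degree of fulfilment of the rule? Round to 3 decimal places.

firing strength: accelerating=0.43, under=0.73; AND[a·b] → w = 0.3139

0.314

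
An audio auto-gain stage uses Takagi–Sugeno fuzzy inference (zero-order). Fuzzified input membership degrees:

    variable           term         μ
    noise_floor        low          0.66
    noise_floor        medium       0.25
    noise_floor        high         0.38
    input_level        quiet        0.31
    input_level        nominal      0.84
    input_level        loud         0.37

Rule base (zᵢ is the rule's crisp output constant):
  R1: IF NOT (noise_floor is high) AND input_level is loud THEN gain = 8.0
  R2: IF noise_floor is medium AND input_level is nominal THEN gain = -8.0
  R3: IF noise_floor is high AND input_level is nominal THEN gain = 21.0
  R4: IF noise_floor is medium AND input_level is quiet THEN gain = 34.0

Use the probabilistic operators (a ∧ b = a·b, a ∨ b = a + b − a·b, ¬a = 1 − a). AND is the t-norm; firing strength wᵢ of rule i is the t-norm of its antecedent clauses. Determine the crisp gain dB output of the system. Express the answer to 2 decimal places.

R1 (z=8.0): ¬high=1−0.38=0.62, loud=0.37; AND[a·b] → w = 0.2294
R2 (z=-8.0): medium=0.25, nominal=0.84; AND[a·b] → w = 0.2100
R3 (z=21.0): high=0.38, nominal=0.84; AND[a·b] → w = 0.3192
R4 (z=34.0): medium=0.25, quiet=0.31; AND[a·b] → w = 0.0775
Weighted average = (0.2294·8.0 + 0.2100·-8.0 + 0.3192·21.0 + 0.0775·34.0) / (0.2294 + 0.2100 + 0.3192 + 0.0775)
  = 9.4934 / 0.8361 = 11.35

11.35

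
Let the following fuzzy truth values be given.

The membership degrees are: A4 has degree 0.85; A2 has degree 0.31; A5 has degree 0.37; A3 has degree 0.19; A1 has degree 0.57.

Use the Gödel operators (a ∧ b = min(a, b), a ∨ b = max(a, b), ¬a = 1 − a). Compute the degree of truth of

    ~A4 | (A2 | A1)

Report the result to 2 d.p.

~A4 = 1 − 0.85 = 0.15
A2 | A1 = max(a, b) on (0.31, 0.57) = 0.57
~A4 | (A2 | A1) = max(a, b) on (0.15, 0.57) = 0.57

0.57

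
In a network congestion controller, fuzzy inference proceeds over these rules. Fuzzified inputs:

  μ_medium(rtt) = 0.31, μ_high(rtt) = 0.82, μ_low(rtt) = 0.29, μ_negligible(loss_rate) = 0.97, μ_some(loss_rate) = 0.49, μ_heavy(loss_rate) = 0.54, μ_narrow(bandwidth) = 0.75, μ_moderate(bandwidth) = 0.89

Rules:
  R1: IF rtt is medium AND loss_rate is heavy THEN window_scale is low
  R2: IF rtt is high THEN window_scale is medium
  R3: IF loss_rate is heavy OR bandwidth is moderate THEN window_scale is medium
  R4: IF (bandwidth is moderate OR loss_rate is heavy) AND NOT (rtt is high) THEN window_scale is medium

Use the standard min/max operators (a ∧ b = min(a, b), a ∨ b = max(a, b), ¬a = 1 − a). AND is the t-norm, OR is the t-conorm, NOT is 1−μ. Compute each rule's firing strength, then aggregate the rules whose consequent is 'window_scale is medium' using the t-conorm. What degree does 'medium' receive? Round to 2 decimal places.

0.89

R1: medium=0.31, heavy=0.54; AND[min(a, b)] → w = 0.31
R2: high=0.82 → w = 0.82
R3: heavy=0.54, moderate=0.89; OR[max(a, b)] → w = 0.89
R4: (moderate=0.89 OR heavy=0.54) = 0.89; AND[min(a, b)] with ¬high=1−0.82=0.18 → w = 0.18
Rules with consequent 'medium': {R2, R3, R4} → strengths 0.82, 0.89, 0.18
Aggregate via t-conorm [max(a, b)]: 0.89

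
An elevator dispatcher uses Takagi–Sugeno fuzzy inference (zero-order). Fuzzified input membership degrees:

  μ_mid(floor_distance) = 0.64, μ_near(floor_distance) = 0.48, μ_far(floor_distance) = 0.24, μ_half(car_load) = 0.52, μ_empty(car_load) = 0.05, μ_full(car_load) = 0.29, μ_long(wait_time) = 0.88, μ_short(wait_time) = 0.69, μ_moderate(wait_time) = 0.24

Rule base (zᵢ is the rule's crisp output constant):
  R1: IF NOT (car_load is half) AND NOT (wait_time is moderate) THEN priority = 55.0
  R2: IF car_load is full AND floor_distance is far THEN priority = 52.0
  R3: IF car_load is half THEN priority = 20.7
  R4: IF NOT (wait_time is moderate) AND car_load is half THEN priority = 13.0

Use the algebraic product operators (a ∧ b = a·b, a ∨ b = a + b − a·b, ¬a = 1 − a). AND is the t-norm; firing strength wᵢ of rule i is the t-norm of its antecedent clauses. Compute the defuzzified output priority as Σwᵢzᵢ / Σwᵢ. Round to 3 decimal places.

29.331

R1 (z=55.0): ¬half=1−0.52=0.48, ¬moderate=1−0.24=0.76; AND[a·b] → w = 0.3648
R2 (z=52.0): full=0.29, far=0.24; AND[a·b] → w = 0.0696
R3 (z=20.7): half=0.52 → w = 0.5200
R4 (z=13.0): ¬moderate=1−0.24=0.76, half=0.52; AND[a·b] → w = 0.3952
Weighted average = (0.3648·55.0 + 0.0696·52.0 + 0.5200·20.7 + 0.3952·13.0) / (0.3648 + 0.0696 + 0.5200 + 0.3952)
  = 39.5848 / 1.3496 = 29.331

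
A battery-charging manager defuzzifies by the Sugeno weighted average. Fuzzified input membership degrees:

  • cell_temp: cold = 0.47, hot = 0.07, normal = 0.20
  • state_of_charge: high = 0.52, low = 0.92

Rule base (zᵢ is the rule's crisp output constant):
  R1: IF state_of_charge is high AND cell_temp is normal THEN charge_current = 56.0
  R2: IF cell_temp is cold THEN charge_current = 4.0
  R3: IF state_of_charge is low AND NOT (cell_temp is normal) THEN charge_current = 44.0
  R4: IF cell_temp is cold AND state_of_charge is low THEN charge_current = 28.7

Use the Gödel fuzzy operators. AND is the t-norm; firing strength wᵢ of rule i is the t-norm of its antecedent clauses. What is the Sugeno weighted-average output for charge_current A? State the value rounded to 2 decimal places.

R1 (z=56.0): high=0.52, normal=0.20; AND[min(a, b)] → w = 0.20
R2 (z=4.0): cold=0.47 → w = 0.47
R3 (z=44.0): low=0.92, ¬normal=1−0.20=0.80; AND[min(a, b)] → w = 0.80
R4 (z=28.7): cold=0.47, low=0.92; AND[min(a, b)] → w = 0.47
Weighted average = (0.20·56.0 + 0.47·4.0 + 0.80·44.0 + 0.47·28.7) / (0.20 + 0.47 + 0.80 + 0.47)
  = 61.7690 / 1.9400 = 31.84

31.84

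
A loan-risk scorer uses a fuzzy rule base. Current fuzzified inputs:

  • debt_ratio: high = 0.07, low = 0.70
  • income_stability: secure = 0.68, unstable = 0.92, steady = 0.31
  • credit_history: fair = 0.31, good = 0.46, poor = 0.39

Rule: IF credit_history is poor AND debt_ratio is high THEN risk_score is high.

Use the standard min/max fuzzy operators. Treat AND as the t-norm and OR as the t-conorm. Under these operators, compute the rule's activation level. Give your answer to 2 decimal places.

0.07

firing strength: poor=0.39, high=0.07; AND[min(a, b)] → w = 0.07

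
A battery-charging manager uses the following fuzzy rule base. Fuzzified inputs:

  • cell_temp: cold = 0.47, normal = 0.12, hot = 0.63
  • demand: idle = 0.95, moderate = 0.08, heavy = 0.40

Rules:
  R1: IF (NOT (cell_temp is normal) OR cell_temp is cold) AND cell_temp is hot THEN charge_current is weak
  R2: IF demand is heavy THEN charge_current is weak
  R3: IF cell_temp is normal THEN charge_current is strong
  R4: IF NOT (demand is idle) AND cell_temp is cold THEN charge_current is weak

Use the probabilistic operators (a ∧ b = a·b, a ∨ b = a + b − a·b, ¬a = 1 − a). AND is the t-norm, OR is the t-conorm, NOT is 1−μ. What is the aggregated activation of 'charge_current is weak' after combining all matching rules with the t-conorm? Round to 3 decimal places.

0.760

R1: (¬normal=1−0.12=0.88 OR cold=0.47) = 0.9364; AND[a·b] with hot=0.63 → w = 0.5899
R2: heavy=0.40 → w = 0.4000
R3: normal=0.12 → w = 0.1200
R4: ¬idle=1−0.95=0.05, cold=0.47; AND[a·b] → w = 0.0235
Rules with consequent 'weak': {R1, R2, R4} → strengths 0.5899, 0.4000, 0.0235
Aggregate via t-conorm [a + b − a·b]: 0.7597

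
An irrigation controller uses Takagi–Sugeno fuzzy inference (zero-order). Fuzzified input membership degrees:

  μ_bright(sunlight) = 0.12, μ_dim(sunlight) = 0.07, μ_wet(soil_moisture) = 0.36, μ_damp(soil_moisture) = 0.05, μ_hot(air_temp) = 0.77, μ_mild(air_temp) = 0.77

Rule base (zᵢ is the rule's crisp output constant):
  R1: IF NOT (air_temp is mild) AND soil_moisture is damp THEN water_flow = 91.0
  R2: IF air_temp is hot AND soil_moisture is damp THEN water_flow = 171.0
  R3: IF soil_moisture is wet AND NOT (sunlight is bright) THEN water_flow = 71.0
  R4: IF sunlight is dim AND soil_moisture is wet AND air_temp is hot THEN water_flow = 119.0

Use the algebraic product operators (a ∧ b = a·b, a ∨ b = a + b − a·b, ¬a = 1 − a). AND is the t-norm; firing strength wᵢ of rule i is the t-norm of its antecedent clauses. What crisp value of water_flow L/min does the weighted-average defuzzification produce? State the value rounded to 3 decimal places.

R1 (z=91.0): ¬mild=1−0.77=0.23, damp=0.05; AND[a·b] → w = 0.0115
R2 (z=171.0): hot=0.77, damp=0.05; AND[a·b] → w = 0.0385
R3 (z=71.0): wet=0.36, ¬bright=1−0.12=0.88; AND[a·b] → w = 0.3168
R4 (z=119.0): dim=0.07, wet=0.36, hot=0.77; AND[a·b] → w = 0.0194
Weighted average = (0.0115·91.0 + 0.0385·171.0 + 0.3168·71.0 + 0.0194·119.0) / (0.0115 + 0.0385 + 0.3168 + 0.0194)
  = 32.4319 / 0.3862 = 83.976

83.976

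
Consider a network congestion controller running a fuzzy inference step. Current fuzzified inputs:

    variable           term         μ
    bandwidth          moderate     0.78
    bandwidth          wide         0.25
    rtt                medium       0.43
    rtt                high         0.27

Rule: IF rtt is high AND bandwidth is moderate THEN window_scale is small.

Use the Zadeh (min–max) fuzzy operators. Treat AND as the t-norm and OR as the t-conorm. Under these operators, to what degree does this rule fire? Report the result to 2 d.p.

firing strength: high=0.27, moderate=0.78; AND[min(a, b)] → w = 0.27

0.27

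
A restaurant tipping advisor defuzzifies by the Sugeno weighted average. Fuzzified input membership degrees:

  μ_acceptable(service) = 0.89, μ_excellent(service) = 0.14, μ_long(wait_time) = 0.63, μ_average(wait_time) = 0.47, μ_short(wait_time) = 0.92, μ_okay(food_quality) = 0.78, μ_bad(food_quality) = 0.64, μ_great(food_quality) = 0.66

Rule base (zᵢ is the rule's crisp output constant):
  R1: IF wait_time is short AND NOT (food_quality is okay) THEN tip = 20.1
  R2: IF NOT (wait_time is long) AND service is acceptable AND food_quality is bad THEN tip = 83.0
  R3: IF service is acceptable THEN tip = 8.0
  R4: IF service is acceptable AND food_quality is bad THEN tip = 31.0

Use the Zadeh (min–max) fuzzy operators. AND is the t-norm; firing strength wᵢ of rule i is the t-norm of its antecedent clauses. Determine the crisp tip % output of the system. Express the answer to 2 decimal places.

29.29

R1 (z=20.1): short=0.92, ¬okay=1−0.78=0.22; AND[min(a, b)] → w = 0.22
R2 (z=83.0): ¬long=1−0.63=0.37, acceptable=0.89, bad=0.64; AND[min(a, b)] → w = 0.37
R3 (z=8.0): acceptable=0.89 → w = 0.89
R4 (z=31.0): acceptable=0.89, bad=0.64; AND[min(a, b)] → w = 0.64
Weighted average = (0.22·20.1 + 0.37·83.0 + 0.89·8.0 + 0.64·31.0) / (0.22 + 0.37 + 0.89 + 0.64)
  = 62.0920 / 2.1200 = 29.29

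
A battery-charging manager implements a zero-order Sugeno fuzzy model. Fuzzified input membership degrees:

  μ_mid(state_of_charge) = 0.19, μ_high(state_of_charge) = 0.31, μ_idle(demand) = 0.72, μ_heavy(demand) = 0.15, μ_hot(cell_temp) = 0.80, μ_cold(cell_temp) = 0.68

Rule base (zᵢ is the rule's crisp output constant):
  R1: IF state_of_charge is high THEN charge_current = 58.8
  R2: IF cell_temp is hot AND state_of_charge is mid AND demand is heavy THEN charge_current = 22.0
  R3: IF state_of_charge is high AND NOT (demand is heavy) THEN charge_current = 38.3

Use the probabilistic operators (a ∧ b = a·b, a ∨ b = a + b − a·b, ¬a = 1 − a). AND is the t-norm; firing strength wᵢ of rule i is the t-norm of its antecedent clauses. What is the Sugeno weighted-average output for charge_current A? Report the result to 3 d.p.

R1 (z=58.8): high=0.31 → w = 0.3100
R2 (z=22.0): hot=0.80, mid=0.19, heavy=0.15; AND[a·b] → w = 0.0228
R3 (z=38.3): high=0.31, ¬heavy=1−0.15=0.85; AND[a·b] → w = 0.2635
Weighted average = (0.3100·58.8 + 0.0228·22.0 + 0.2635·38.3) / (0.3100 + 0.0228 + 0.2635)
  = 28.8216 / 0.5963 = 48.334

48.334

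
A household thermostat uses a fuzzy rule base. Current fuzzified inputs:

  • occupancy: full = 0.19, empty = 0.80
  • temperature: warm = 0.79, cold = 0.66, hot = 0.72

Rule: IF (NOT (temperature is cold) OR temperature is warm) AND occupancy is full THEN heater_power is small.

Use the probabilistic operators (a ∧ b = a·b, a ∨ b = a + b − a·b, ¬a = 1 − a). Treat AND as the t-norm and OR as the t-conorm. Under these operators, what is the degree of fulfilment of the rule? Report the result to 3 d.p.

0.164

firing strength: (¬cold=1−0.66=0.34 OR warm=0.79) = 0.8614; AND[a·b] with full=0.19 → w = 0.1637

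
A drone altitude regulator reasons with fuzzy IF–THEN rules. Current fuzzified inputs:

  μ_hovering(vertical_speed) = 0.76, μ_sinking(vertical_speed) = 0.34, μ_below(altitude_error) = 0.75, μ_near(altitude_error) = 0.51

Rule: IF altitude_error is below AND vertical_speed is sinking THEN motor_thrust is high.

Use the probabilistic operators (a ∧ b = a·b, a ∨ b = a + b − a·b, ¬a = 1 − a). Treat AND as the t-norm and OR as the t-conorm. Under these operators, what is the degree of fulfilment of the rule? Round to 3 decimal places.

firing strength: below=0.75, sinking=0.34; AND[a·b] → w = 0.2550

0.255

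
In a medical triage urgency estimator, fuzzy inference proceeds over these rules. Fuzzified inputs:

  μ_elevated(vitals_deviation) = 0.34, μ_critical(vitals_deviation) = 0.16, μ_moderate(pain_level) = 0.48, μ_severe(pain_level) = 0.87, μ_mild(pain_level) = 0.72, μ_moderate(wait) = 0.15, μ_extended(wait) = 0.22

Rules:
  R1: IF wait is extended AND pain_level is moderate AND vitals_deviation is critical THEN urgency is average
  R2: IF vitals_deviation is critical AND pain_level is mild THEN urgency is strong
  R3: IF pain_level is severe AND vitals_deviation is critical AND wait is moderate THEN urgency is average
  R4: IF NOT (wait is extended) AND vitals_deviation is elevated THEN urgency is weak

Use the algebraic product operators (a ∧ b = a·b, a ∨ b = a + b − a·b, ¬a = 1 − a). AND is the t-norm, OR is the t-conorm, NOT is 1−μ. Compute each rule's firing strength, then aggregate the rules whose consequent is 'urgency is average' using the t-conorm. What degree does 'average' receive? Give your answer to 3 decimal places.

R1: extended=0.22, moderate=0.48, critical=0.16; AND[a·b] → w = 0.0169
R2: critical=0.16, mild=0.72; AND[a·b] → w = 0.1152
R3: severe=0.87, critical=0.16, moderate=0.15; AND[a·b] → w = 0.0209
R4: ¬extended=1−0.22=0.78, elevated=0.34; AND[a·b] → w = 0.2652
Rules with consequent 'average': {R1, R3} → strengths 0.0169, 0.0209
Aggregate via t-conorm [a + b − a·b]: 0.0374

0.037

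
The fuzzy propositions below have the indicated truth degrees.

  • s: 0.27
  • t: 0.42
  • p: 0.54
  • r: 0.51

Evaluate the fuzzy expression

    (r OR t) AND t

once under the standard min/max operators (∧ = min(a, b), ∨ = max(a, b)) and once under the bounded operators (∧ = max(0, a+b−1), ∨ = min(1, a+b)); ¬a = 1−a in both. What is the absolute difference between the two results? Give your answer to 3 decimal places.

0.070

Under standard min/max:
  r OR t = max(a, b) on (0.51, 0.42) = 0.51
  (r OR t) AND t = min(a, b) on (0.51, 0.42) = 0.42
  → value = 0.4200
Under bounded:
  r OR t = min(1, a+b) on (0.51, 0.42) = 0.93
  (r OR t) AND t = max(0, a+b−1) on (0.93, 0.42) = 0.35
  → value = 0.3500
|0.4200 − 0.3500| = 0.070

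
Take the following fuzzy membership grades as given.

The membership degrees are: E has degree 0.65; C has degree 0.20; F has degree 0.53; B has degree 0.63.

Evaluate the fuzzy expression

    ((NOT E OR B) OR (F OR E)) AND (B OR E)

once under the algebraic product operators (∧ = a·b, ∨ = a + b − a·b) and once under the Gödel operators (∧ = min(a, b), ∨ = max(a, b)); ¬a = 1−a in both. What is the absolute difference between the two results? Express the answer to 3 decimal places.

Under algebraic product:
  NOT E = 1 − 0.6500 = 0.3500
  NOT E OR B = a + b − a·b on (0.3500, 0.6300) = 0.7595
  F OR E = a + b − a·b on (0.5300, 0.6500) = 0.8355
  (NOT E OR B) OR (F OR E) = a + b − a·b on (0.7595, 0.8355) = 0.9604
  B OR E = a + b − a·b on (0.6300, 0.6500) = 0.8705
  ((NOT E OR B) OR (F OR E)) AND (B OR E) = a·b on (0.9604, 0.8705) = 0.8361
  → value = 0.8361
Under Gödel:
  NOT E = 1 − 0.65 = 0.35
  NOT E OR B = max(a, b) on (0.35, 0.63) = 0.63
  F OR E = max(a, b) on (0.53, 0.65) = 0.65
  (NOT E OR B) OR (F OR E) = max(a, b) on (0.63, 0.65) = 0.65
  B OR E = max(a, b) on (0.63, 0.65) = 0.65
  ((NOT E OR B) OR (F OR E)) AND (B OR E) = min(a, b) on (0.65, 0.65) = 0.65
  → value = 0.6500
|0.8361 − 0.6500| = 0.186

0.186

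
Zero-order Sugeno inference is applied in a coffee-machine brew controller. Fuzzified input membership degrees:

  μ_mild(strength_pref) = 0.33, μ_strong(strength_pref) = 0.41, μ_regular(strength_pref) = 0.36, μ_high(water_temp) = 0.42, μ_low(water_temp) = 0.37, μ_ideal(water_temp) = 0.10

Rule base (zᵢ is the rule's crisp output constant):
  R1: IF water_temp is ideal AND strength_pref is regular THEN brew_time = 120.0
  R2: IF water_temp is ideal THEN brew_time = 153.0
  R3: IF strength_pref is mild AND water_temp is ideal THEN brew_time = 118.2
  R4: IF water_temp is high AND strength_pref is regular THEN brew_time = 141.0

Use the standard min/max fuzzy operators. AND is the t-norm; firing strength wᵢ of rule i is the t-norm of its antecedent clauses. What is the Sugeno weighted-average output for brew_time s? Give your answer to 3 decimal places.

136.182

R1 (z=120.0): ideal=0.10, regular=0.36; AND[min(a, b)] → w = 0.10
R2 (z=153.0): ideal=0.10 → w = 0.10
R3 (z=118.2): mild=0.33, ideal=0.10; AND[min(a, b)] → w = 0.10
R4 (z=141.0): high=0.42, regular=0.36; AND[min(a, b)] → w = 0.36
Weighted average = (0.10·120.0 + 0.10·153.0 + 0.10·118.2 + 0.36·141.0) / (0.10 + 0.10 + 0.10 + 0.36)
  = 89.8800 / 0.6600 = 136.182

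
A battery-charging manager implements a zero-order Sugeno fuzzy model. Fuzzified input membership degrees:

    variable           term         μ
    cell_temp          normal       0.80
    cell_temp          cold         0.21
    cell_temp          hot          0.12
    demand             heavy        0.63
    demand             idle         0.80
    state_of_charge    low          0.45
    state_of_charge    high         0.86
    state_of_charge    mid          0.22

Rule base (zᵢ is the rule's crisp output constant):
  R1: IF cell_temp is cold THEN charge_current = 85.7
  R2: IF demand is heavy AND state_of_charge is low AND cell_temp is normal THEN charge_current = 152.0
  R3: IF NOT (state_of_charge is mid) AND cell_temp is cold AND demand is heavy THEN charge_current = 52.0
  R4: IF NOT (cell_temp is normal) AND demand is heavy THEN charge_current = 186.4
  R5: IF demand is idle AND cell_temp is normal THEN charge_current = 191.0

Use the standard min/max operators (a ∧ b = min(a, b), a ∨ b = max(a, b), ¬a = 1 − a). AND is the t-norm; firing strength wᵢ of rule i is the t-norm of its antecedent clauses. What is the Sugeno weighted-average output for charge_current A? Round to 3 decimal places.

153.688

R1 (z=85.7): cold=0.21 → w = 0.21
R2 (z=152.0): heavy=0.63, low=0.45, normal=0.80; AND[min(a, b)] → w = 0.45
R3 (z=52.0): ¬mid=1−0.22=0.78, cold=0.21, heavy=0.63; AND[min(a, b)] → w = 0.21
R4 (z=186.4): ¬normal=1−0.80=0.20, heavy=0.63; AND[min(a, b)] → w = 0.20
R5 (z=191.0): idle=0.80, normal=0.80; AND[min(a, b)] → w = 0.80
Weighted average = (0.21·85.7 + 0.45·152.0 + 0.21·52.0 + 0.20·186.4 + 0.80·191.0) / (0.21 + 0.45 + 0.21 + 0.20 + 0.80)
  = 287.3970 / 1.8700 = 153.688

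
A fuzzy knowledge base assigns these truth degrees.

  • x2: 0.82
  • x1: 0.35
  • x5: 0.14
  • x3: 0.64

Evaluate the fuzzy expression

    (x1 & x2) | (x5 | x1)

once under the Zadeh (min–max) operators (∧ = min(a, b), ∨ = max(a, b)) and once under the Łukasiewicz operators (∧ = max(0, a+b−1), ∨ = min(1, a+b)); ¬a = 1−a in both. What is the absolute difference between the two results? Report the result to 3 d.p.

0.310

Under Zadeh (min–max):
  x1 & x2 = min(a, b) on (0.35, 0.82) = 0.35
  x5 | x1 = max(a, b) on (0.14, 0.35) = 0.35
  (x1 & x2) | (x5 | x1) = max(a, b) on (0.35, 0.35) = 0.35
  → value = 0.3500
Under Łukasiewicz:
  x1 & x2 = max(0, a+b−1) on (0.35, 0.82) = 0.17
  x5 | x1 = min(1, a+b) on (0.14, 0.35) = 0.49
  (x1 & x2) | (x5 | x1) = min(1, a+b) on (0.17, 0.49) = 0.66
  → value = 0.6600
|0.3500 − 0.6600| = 0.310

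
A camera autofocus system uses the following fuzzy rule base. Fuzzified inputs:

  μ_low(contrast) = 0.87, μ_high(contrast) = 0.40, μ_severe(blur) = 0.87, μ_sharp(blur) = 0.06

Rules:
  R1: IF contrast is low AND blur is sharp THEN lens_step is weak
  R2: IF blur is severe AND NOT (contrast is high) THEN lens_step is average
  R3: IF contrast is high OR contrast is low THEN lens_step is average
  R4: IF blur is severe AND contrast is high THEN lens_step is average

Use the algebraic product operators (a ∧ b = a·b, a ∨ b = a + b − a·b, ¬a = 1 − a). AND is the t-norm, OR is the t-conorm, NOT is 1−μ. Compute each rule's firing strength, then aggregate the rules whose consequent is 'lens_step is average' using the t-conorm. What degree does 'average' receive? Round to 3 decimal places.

R1: low=0.87, sharp=0.06; AND[a·b] → w = 0.0522
R2: severe=0.87, ¬high=1−0.40=0.60; AND[a·b] → w = 0.5220
R3: high=0.40, low=0.87; OR[a + b − a·b] → w = 0.9220
R4: severe=0.87, high=0.40; AND[a·b] → w = 0.3480
Rules with consequent 'average': {R2, R3, R4} → strengths 0.5220, 0.9220, 0.3480
Aggregate via t-conorm [a + b − a·b]: 0.9757

0.976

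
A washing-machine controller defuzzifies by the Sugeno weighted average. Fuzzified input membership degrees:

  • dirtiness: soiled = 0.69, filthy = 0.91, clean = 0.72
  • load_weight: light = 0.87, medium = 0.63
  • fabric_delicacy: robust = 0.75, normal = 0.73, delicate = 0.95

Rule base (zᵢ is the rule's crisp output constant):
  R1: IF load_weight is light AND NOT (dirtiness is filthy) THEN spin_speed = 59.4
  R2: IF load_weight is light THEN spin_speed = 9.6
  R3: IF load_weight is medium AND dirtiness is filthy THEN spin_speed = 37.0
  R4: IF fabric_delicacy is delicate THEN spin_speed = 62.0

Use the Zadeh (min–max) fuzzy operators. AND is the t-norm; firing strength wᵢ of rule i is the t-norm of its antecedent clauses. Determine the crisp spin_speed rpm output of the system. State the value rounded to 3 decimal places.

R1 (z=59.4): light=0.87, ¬filthy=1−0.91=0.09; AND[min(a, b)] → w = 0.09
R2 (z=9.6): light=0.87 → w = 0.87
R3 (z=37.0): medium=0.63, filthy=0.91; AND[min(a, b)] → w = 0.63
R4 (z=62.0): delicate=0.95 → w = 0.95
Weighted average = (0.09·59.4 + 0.87·9.6 + 0.63·37.0 + 0.95·62.0) / (0.09 + 0.87 + 0.63 + 0.95)
  = 95.9080 / 2.5400 = 37.759

37.759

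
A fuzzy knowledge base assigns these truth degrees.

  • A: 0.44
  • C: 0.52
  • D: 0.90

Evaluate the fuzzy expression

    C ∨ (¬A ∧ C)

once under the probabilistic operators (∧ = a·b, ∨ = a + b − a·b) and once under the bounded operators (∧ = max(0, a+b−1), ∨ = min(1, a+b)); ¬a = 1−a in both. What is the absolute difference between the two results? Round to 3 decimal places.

0.060

Under probabilistic:
  ¬A = 1 − 0.4400 = 0.5600
  ¬A ∧ C = a·b on (0.5600, 0.5200) = 0.2912
  C ∨ (¬A ∧ C) = a + b − a·b on (0.5200, 0.2912) = 0.6598
  → value = 0.6598
Under bounded:
  ¬A = 1 − 0.44 = 0.56
  ¬A ∧ C = max(0, a+b−1) on (0.56, 0.52) = 0.08
  C ∨ (¬A ∧ C) = min(1, a+b) on (0.52, 0.08) = 0.60
  → value = 0.6000
|0.6598 − 0.6000| = 0.060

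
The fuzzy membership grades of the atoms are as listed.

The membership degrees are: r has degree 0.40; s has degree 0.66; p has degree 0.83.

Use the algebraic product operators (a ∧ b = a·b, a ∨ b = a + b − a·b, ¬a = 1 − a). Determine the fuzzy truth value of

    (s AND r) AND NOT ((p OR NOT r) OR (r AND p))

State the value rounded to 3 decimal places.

s AND r = a·b on (0.6600, 0.4000) = 0.2640
NOT r = 1 − 0.4000 = 0.6000
p OR NOT r = a + b − a·b on (0.8300, 0.6000) = 0.9320
r AND p = a·b on (0.4000, 0.8300) = 0.3320
(p OR NOT r) OR (r AND p) = a + b − a·b on (0.9320, 0.3320) = 0.9546
NOT ((p OR NOT r) OR (r AND p)) = 1 − 0.9546 = 0.0454
(s AND r) AND NOT ((p OR NOT r) OR (r AND p)) = a·b on (0.2640, 0.0454) = 0.0120

0.012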